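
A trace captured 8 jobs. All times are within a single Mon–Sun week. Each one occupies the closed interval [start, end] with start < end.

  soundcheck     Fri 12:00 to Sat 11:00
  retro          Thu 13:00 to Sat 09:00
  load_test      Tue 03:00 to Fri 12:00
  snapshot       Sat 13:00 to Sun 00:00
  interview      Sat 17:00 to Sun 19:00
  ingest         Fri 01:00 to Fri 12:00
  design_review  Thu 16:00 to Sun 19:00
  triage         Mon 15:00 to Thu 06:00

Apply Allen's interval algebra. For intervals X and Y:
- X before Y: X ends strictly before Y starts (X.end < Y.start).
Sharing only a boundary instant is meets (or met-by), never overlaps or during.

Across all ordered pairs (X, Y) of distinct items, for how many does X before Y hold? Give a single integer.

Checking all 56 ordered pairs for relation 'before'; matching pairs in alphabetical order:
(ingest, interview): ingest before interview ✓
(ingest, snapshot): ingest before snapshot ✓
(load_test, interview): load_test before interview ✓
(load_test, snapshot): load_test before snapshot ✓
(retro, interview): retro before interview ✓
(retro, snapshot): retro before snapshot ✓
(soundcheck, interview): soundcheck before interview ✓
(soundcheck, snapshot): soundcheck before snapshot ✓
(triage, design_review): triage before design_review ✓
(triage, ingest): triage before ingest ✓
(triage, interview): triage before interview ✓
(triage, retro): triage before retro ✓
(triage, snapshot): triage before snapshot ✓
(triage, soundcheck): triage before soundcheck ✓
Count: 14.

14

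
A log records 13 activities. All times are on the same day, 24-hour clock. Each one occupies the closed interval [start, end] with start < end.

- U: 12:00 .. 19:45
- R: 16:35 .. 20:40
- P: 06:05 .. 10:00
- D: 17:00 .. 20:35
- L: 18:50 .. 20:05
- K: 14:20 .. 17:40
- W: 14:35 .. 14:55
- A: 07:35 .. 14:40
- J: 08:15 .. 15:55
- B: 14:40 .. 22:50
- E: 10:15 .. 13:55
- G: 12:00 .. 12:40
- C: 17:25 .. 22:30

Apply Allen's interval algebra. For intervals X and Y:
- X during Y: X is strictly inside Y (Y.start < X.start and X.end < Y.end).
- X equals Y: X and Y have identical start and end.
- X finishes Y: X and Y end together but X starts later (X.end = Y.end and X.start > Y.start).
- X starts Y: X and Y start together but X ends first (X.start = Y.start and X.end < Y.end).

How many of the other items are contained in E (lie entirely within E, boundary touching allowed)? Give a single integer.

1

Target E = [10:15, 13:55].
A [07:35, 14:40] → contains → no.
B [14:40, 22:50] → after → no.
C [17:25, 22:30] → after → no.
D [17:00, 20:35] → after → no.
G [12:00, 12:40] → during → counts.
J [08:15, 15:55] → contains → no.
K [14:20, 17:40] → after → no.
L [18:50, 20:05] → after → no.
P [06:05, 10:00] → before → no.
R [16:35, 20:40] → after → no.
U [12:00, 19:45] → overlapped-by → no.
W [14:35, 14:55] → after → no.
Total: 1.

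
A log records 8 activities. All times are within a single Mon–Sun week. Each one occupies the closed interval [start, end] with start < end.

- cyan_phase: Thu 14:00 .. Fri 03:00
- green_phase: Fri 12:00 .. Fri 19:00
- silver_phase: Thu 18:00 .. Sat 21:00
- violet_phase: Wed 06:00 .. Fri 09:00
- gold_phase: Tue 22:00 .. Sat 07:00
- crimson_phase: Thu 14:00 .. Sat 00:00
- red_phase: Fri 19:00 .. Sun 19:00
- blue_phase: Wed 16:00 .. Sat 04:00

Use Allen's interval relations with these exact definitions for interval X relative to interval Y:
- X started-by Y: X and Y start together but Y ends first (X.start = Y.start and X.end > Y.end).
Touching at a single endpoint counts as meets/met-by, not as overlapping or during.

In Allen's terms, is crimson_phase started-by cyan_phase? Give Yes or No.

Yes

crimson_phase = [Thu 14:00, Sat 00:00], cyan_phase = [Thu 14:00, Fri 03:00].
Actual relation of crimson_phase to cyan_phase: started-by.
Asked whether 'started-by' holds → Yes.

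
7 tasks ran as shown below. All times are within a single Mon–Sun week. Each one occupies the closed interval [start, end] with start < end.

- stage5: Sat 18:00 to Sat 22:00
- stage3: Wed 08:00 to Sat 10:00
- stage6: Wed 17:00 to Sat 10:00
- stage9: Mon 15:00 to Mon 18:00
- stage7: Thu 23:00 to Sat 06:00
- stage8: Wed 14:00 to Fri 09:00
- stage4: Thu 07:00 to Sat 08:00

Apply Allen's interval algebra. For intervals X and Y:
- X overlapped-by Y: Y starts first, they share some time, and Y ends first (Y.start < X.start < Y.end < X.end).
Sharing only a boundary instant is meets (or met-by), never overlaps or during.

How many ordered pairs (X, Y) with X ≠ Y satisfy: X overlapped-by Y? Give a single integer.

3

Checking all 42 ordered pairs for relation 'overlapped-by'; matching pairs in alphabetical order:
(stage4, stage8): stage4 overlapped-by stage8 ✓
(stage6, stage8): stage6 overlapped-by stage8 ✓
(stage7, stage8): stage7 overlapped-by stage8 ✓
Count: 3.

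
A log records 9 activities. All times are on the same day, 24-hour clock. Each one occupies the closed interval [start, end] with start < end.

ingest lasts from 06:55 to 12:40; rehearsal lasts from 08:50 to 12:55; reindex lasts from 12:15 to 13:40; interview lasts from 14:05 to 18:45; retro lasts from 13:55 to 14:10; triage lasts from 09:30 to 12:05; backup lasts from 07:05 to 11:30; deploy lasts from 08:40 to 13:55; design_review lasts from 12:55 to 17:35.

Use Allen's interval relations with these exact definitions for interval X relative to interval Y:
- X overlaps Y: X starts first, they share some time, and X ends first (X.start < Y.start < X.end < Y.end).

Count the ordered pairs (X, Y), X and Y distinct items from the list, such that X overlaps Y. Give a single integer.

11

Checking all 72 ordered pairs for relation 'overlaps'; matching pairs in alphabetical order:
(backup, deploy): backup overlaps deploy ✓
(backup, rehearsal): backup overlaps rehearsal ✓
(backup, triage): backup overlaps triage ✓
(deploy, design_review): deploy overlaps design_review ✓
(design_review, interview): design_review overlaps interview ✓
(ingest, deploy): ingest overlaps deploy ✓
(ingest, rehearsal): ingest overlaps rehearsal ✓
(ingest, reindex): ingest overlaps reindex ✓
(rehearsal, reindex): rehearsal overlaps reindex ✓
(reindex, design_review): reindex overlaps design_review ✓
(retro, interview): retro overlaps interview ✓
Count: 11.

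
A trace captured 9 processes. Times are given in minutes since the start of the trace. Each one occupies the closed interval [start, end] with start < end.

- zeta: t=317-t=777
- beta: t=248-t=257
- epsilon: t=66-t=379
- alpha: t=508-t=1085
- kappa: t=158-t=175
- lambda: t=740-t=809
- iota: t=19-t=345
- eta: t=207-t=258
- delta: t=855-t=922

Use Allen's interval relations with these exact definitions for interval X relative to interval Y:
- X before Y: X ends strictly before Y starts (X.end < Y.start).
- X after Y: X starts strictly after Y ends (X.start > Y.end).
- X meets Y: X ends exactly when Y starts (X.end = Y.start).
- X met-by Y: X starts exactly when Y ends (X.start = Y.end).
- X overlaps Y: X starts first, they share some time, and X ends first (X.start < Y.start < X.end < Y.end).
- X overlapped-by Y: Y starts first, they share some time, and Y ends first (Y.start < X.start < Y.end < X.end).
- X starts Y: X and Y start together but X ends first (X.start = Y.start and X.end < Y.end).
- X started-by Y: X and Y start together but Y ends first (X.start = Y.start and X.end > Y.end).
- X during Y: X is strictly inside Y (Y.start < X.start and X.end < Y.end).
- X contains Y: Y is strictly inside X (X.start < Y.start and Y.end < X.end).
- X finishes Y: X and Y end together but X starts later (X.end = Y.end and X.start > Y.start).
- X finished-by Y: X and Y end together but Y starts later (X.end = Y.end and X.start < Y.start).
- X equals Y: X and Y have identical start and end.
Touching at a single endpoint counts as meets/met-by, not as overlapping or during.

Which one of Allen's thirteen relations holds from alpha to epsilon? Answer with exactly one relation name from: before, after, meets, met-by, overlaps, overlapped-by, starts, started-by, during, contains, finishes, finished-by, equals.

alpha = [t=508, t=1085]; epsilon = [t=66, t=379].
Compare endpoints: alpha.start > epsilon.start, alpha.start > epsilon.end, alpha.end > epsilon.start, alpha.end > epsilon.end.
That pattern is 'after'.

after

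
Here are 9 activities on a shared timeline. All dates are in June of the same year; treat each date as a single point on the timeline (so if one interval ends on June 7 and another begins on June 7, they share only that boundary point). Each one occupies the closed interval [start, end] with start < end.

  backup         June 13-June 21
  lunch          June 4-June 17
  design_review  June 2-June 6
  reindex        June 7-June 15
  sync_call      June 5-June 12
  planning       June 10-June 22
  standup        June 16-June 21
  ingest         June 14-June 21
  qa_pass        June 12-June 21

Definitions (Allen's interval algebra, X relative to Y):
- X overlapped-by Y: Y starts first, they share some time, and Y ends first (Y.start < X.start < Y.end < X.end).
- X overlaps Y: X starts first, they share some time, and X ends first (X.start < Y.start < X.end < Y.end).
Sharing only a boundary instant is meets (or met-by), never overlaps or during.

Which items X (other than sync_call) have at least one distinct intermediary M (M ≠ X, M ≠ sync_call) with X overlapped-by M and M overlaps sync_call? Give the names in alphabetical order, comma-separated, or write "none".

lunch

Target sync_call = [June 5, June 12].
Intermediaries M with M overlaps sync_call: design_review.
Via design_review — items with X overlapped-by design_review: lunch.
Union: lunch.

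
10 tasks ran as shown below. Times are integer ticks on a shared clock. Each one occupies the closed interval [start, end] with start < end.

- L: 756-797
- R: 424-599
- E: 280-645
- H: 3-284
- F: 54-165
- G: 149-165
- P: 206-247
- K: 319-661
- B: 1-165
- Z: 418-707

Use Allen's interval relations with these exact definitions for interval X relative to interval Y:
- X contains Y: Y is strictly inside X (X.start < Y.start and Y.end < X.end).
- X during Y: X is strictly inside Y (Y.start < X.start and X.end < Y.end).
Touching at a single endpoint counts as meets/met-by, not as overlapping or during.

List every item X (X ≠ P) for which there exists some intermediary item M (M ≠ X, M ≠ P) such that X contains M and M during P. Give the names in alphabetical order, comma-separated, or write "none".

none

Target P = [206, 247].
Intermediaries M with M during P: none.
Union: none.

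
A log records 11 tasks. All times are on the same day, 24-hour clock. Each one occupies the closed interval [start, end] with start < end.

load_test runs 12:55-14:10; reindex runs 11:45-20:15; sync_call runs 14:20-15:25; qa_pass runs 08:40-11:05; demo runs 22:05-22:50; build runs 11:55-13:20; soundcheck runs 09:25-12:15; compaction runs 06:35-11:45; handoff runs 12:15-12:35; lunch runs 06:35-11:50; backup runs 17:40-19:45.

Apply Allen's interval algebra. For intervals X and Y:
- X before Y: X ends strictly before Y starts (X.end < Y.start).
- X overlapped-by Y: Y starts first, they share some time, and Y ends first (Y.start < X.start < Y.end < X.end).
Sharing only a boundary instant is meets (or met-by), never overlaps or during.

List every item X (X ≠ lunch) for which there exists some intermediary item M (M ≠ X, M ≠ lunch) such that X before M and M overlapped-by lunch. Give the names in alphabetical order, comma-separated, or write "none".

qa_pass

Target lunch = [06:35, 11:50].
Intermediaries M with M overlapped-by lunch: reindex, soundcheck.
Via reindex — items with X before reindex: qa_pass.
Via soundcheck — items with X before soundcheck: none.
Union: qa_pass.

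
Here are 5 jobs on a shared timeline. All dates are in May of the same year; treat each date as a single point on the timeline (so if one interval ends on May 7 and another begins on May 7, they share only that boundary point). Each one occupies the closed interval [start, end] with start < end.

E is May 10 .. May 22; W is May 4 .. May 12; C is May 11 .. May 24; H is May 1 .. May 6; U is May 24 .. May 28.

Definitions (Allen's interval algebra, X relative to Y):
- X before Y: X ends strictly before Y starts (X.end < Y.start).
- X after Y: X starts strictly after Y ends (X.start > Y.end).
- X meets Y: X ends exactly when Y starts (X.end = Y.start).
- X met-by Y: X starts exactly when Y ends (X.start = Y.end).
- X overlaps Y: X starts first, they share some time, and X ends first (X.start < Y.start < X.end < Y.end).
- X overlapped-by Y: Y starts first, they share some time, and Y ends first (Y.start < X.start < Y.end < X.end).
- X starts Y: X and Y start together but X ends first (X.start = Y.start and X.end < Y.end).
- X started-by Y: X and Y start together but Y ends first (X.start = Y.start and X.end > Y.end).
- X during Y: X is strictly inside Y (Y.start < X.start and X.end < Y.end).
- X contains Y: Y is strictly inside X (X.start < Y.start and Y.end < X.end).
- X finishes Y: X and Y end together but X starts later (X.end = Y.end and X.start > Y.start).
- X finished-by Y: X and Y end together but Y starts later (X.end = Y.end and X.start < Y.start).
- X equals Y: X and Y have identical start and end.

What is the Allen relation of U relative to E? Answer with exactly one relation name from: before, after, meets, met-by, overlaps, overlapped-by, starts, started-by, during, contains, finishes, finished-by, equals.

after

U = [May 24, May 28]; E = [May 10, May 22].
Compare endpoints: U.start > E.start, U.start > E.end, U.end > E.start, U.end > E.end.
That pattern is 'after'.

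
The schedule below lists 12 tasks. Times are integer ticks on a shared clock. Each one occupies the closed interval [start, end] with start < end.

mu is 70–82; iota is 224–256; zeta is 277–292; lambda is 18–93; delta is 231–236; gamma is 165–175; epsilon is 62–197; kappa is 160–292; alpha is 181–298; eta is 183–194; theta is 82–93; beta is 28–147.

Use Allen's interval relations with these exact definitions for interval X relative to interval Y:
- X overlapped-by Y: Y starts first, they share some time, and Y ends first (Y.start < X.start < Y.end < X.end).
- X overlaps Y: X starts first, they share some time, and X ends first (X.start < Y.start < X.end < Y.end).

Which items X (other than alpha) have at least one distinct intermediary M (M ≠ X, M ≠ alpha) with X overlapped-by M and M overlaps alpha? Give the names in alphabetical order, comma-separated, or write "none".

kappa

Target alpha = [181, 298].
Intermediaries M with M overlaps alpha: epsilon, kappa.
Via epsilon — items with X overlapped-by epsilon: kappa.
Via kappa — items with X overlapped-by kappa: none.
Union: kappa.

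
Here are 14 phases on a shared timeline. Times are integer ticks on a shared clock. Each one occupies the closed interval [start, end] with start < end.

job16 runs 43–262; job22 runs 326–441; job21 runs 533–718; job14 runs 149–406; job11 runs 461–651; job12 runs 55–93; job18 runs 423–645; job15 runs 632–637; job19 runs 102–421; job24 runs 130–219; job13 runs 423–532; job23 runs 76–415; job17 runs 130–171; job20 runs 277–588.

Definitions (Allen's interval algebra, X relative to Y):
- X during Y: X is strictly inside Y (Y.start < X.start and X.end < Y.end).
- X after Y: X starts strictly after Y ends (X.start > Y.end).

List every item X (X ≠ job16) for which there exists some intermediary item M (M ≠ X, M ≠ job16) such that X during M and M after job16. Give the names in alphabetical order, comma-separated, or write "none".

job13, job15, job22

Target job16 = [43, 262].
Intermediaries M with M after job16: job11, job13, job15, job18, job20, job21, job22.
Via job11 — items with X during job11: job15.
Via job13 — items with X during job13: none.
Via job15 — items with X during job15: none.
Via job18 — items with X during job18: job15.
Via job20 — items with X during job20: job13, job22.
Via job21 — items with X during job21: job15.
Via job22 — items with X during job22: none.
Union: job13, job15, job22.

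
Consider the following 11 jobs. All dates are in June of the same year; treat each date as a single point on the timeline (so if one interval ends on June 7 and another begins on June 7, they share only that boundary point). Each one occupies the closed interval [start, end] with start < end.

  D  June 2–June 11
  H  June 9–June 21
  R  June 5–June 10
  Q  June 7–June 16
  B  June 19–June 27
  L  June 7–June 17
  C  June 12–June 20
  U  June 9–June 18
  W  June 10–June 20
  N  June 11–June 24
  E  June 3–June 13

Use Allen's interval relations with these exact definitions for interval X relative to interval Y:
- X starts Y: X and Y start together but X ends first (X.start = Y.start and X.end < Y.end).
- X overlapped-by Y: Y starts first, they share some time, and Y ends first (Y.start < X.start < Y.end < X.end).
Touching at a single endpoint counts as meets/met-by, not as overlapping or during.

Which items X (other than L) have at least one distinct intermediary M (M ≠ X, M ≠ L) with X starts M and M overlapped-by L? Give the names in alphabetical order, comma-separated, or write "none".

U

Target L = [June 7, June 17].
Intermediaries M with M overlapped-by L: C, H, N, U, W.
Via C — items with X starts C: none.
Via H — items with X starts H: U.
Via N — items with X starts N: none.
Via U — items with X starts U: none.
Via W — items with X starts W: none.
Union: U.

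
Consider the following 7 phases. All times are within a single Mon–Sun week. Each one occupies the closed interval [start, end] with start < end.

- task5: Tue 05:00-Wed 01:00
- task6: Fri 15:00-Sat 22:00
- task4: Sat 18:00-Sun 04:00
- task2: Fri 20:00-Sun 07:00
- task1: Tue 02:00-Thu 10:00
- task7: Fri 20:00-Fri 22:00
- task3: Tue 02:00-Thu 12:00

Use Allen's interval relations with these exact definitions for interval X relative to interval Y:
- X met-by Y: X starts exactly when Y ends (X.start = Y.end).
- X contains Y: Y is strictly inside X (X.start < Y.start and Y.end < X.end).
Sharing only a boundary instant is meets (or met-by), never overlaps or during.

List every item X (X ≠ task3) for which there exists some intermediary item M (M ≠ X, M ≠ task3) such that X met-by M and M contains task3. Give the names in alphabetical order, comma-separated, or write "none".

Target task3 = [Tue 02:00, Thu 12:00].
Intermediaries M with M contains task3: none.
Union: none.

none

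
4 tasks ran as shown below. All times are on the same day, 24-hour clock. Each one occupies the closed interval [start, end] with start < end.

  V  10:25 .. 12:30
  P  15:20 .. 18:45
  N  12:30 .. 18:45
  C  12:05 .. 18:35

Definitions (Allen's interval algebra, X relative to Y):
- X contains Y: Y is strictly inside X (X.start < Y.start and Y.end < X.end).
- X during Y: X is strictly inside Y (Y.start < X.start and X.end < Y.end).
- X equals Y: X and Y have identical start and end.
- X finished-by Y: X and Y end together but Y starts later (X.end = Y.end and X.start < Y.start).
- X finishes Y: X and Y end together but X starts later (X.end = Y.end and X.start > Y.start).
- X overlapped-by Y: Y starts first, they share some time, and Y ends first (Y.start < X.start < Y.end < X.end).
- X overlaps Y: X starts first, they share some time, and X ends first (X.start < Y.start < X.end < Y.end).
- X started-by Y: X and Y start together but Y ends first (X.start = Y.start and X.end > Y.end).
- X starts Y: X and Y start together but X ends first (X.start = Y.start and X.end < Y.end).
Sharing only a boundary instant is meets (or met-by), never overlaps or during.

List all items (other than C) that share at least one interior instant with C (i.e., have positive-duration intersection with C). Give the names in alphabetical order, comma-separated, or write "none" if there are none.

Target C = [12:05, 18:35].
N [12:30, 18:45] → overlapped-by → yes.
P [15:20, 18:45] → overlapped-by → yes.
V [10:25, 12:30] → overlaps → yes.
Result: N, P, V.

N, P, V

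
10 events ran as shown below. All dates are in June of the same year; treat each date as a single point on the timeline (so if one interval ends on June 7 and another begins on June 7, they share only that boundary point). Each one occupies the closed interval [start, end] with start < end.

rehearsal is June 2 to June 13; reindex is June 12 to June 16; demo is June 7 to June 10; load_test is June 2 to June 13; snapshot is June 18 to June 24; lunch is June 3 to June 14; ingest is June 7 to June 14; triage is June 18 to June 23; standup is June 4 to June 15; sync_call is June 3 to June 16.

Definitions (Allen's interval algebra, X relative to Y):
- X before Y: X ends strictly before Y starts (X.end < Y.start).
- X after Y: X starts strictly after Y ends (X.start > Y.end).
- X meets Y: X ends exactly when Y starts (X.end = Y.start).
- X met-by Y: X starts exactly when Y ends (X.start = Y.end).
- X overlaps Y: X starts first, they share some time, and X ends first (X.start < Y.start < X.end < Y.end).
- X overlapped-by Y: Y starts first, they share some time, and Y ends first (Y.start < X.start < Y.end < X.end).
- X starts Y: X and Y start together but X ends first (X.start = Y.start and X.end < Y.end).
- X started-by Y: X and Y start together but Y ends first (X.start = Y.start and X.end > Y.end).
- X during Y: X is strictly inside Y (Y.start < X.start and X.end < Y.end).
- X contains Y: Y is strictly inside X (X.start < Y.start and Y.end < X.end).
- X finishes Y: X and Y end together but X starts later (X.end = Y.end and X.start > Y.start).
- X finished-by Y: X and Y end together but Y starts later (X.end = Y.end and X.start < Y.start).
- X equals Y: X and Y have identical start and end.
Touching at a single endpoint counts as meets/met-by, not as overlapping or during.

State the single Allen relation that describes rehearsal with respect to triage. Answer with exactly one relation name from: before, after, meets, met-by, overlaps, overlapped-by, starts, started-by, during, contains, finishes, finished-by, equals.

rehearsal = [June 2, June 13]; triage = [June 18, June 23].
Compare endpoints: rehearsal.start < triage.start, rehearsal.start < triage.end, rehearsal.end < triage.start, rehearsal.end < triage.end.
That pattern is 'before'.

before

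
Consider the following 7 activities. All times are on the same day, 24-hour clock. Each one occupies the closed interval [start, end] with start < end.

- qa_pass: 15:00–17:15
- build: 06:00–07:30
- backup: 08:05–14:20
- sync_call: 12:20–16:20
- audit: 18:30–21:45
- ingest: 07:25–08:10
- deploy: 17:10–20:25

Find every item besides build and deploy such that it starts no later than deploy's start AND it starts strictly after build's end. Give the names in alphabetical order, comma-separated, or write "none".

backup, qa_pass, sync_call

Conditions: its start is no later than deploy's start (X.start <= 17:10) AND its start is strictly after build's end (X.start > 07:30).
audit: start 18:30 <= 17:10? ✗; start 18:30 > 07:30? ✓ → no.
backup: start 08:05 <= 17:10? ✓; start 08:05 > 07:30? ✓ → yes.
ingest: start 07:25 <= 17:10? ✓; start 07:25 > 07:30? ✗ → no.
qa_pass: start 15:00 <= 17:10? ✓; start 15:00 > 07:30? ✓ → yes.
sync_call: start 12:20 <= 17:10? ✓; start 12:20 > 07:30? ✓ → yes.
Result: backup, qa_pass, sync_call.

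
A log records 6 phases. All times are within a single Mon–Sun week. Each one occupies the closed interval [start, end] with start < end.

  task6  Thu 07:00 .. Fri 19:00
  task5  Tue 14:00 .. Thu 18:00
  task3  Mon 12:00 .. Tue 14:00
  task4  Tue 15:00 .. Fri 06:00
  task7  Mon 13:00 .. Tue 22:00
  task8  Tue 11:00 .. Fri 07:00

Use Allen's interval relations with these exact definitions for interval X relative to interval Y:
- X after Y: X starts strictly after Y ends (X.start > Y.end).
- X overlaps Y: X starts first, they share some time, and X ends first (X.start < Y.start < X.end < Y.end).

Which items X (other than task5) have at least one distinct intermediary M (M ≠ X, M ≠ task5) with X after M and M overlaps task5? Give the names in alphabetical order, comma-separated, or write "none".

task6

Target task5 = [Tue 14:00, Thu 18:00].
Intermediaries M with M overlaps task5: task7.
Via task7 — items with X after task7: task6.
Union: task6.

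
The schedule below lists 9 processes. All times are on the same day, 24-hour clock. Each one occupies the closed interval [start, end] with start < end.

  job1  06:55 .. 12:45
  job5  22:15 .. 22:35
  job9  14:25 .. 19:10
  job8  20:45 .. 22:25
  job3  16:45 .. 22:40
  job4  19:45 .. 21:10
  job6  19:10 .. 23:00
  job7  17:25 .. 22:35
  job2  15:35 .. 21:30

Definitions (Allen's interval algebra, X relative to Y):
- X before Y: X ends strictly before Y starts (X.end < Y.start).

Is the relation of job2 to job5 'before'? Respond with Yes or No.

Yes

job2 = [15:35, 21:30], job5 = [22:15, 22:35].
Actual relation of job2 to job5: before.
Asked whether 'before' holds → Yes.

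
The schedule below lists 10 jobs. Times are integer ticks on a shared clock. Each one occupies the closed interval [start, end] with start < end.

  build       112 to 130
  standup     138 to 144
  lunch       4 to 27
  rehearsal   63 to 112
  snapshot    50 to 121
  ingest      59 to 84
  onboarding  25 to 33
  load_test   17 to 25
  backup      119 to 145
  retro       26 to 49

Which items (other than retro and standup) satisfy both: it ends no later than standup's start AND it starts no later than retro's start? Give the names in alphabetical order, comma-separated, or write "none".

Conditions: its end is no later than standup's start (X.end <= 138) AND its start is no later than retro's start (X.start <= 26).
backup: end 145 <= 138? ✗; start 119 <= 26? ✗ → no.
build: end 130 <= 138? ✓; start 112 <= 26? ✗ → no.
ingest: end 84 <= 138? ✓; start 59 <= 26? ✗ → no.
load_test: end 25 <= 138? ✓; start 17 <= 26? ✓ → yes.
lunch: end 27 <= 138? ✓; start 4 <= 26? ✓ → yes.
onboarding: end 33 <= 138? ✓; start 25 <= 26? ✓ → yes.
rehearsal: end 112 <= 138? ✓; start 63 <= 26? ✗ → no.
snapshot: end 121 <= 138? ✓; start 50 <= 26? ✗ → no.
Result: load_test, lunch, onboarding.

load_test, lunch, onboarding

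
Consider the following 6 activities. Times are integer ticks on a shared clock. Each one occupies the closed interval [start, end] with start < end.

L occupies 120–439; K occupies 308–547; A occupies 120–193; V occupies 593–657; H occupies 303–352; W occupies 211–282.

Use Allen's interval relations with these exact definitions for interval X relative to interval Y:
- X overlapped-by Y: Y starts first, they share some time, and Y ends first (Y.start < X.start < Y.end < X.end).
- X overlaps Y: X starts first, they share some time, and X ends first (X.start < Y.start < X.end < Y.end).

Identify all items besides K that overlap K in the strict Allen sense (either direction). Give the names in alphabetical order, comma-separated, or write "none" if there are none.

Target K = [308, 547].
A [120, 193] → before → no.
H [303, 352] → overlaps → yes.
L [120, 439] → overlaps → yes.
V [593, 657] → after → no.
W [211, 282] → before → no.
Result: H, L.

H, L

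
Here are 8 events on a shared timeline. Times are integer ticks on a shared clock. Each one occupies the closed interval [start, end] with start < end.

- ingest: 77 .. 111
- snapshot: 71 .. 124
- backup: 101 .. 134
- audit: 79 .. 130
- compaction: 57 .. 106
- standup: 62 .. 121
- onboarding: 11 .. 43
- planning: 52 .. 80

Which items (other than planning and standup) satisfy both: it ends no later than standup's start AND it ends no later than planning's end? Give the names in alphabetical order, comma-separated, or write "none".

onboarding

Conditions: its end is no later than standup's start (X.end <= 62) AND its end is no later than planning's end (X.end <= 80).
audit: end 130 <= 62? ✗; end 130 <= 80? ✗ → no.
backup: end 134 <= 62? ✗; end 134 <= 80? ✗ → no.
compaction: end 106 <= 62? ✗; end 106 <= 80? ✗ → no.
ingest: end 111 <= 62? ✗; end 111 <= 80? ✗ → no.
onboarding: end 43 <= 62? ✓; end 43 <= 80? ✓ → yes.
snapshot: end 124 <= 62? ✗; end 124 <= 80? ✗ → no.
Result: onboarding.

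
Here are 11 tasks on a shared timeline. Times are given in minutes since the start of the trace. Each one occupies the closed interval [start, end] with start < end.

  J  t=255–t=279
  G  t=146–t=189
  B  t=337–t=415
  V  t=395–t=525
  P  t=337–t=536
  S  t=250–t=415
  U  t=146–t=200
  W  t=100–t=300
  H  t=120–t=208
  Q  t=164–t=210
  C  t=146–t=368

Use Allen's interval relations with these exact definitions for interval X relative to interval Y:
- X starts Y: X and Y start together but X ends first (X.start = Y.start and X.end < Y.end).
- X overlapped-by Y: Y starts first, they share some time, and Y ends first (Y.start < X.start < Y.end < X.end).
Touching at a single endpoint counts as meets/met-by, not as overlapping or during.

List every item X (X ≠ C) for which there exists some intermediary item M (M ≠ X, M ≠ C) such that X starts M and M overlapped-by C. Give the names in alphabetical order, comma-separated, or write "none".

B

Target C = [t=146, t=368].
Intermediaries M with M overlapped-by C: B, P, S.
Via B — items with X starts B: none.
Via P — items with X starts P: B.
Via S — items with X starts S: none.
Union: B.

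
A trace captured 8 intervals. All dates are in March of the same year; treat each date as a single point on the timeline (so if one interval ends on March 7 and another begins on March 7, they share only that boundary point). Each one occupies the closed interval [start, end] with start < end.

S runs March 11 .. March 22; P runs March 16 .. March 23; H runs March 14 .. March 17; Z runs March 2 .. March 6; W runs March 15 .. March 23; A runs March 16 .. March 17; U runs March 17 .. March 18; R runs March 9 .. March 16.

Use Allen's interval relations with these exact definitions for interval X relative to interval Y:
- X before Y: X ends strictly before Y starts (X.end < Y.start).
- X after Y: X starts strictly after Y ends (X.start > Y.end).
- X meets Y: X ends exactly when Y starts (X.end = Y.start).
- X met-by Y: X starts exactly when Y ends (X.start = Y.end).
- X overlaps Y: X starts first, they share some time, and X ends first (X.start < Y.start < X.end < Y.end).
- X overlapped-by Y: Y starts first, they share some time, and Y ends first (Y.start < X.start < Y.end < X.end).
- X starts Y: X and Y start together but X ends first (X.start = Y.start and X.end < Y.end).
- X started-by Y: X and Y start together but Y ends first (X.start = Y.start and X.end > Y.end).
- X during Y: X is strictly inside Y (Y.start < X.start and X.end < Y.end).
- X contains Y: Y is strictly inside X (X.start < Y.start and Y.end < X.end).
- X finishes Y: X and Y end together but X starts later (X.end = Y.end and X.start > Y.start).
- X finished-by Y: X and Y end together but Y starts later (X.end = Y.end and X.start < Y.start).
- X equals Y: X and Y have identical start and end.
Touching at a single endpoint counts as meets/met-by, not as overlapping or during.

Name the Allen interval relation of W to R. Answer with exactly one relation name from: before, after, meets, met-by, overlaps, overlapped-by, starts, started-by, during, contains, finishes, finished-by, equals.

overlapped-by

W = [March 15, March 23]; R = [March 9, March 16].
Compare endpoints: W.start > R.start, W.start < R.end, W.end > R.start, W.end > R.end.
That pattern is 'overlapped-by'.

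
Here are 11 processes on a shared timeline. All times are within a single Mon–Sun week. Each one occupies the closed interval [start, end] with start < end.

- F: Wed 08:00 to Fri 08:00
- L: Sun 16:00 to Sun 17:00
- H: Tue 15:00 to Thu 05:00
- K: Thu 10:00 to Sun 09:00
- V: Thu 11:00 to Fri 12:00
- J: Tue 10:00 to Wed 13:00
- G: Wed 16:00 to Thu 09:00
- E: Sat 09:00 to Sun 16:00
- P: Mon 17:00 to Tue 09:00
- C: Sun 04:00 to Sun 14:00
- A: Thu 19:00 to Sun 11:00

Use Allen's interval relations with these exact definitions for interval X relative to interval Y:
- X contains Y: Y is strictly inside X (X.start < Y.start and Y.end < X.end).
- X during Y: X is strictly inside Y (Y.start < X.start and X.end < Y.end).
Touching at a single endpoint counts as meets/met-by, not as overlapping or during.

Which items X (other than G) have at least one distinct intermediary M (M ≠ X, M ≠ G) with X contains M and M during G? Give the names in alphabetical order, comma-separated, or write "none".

Target G = [Wed 16:00, Thu 09:00].
Intermediaries M with M during G: none.
Union: none.

none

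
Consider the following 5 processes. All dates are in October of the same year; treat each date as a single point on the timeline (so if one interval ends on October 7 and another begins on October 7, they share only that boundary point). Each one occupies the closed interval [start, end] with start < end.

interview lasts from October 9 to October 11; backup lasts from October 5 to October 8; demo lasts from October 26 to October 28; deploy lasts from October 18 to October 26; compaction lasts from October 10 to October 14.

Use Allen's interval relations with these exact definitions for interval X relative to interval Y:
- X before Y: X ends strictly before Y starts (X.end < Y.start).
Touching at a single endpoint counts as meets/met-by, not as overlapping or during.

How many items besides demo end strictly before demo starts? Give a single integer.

3

Target demo = [October 26, October 28].
backup [October 5, October 8] → before → counts.
compaction [October 10, October 14] → before → counts.
deploy [October 18, October 26] → meets → no.
interview [October 9, October 11] → before → counts.
Total: 3.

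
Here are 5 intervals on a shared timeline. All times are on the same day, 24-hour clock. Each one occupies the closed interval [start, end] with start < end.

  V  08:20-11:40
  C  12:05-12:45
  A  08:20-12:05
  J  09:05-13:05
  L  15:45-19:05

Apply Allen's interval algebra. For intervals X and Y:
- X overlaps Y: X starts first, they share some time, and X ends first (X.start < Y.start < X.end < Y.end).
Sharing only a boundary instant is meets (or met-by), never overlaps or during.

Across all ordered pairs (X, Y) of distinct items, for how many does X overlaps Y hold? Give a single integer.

Checking all 20 ordered pairs for relation 'overlaps'; matching pairs in alphabetical order:
(A, J): A overlaps J ✓
(V, J): V overlaps J ✓
Count: 2.

2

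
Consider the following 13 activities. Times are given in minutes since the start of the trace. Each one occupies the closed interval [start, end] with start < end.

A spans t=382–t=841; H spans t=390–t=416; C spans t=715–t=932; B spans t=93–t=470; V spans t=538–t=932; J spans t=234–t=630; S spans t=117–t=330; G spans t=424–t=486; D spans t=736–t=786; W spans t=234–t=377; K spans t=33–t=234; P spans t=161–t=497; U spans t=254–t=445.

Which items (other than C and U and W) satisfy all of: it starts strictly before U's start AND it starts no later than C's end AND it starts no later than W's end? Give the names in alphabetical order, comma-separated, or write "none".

Conditions: its start is strictly before U's start (X.start < t=254) AND its start is no later than C's end (X.start <= t=932) AND its start is no later than W's end (X.start <= t=377).
A: start t=382 < t=254? ✗; start t=382 <= t=932? ✓; start t=382 <= t=377? ✗ → no.
B: start t=93 < t=254? ✓; start t=93 <= t=932? ✓; start t=93 <= t=377? ✓ → yes.
D: start t=736 < t=254? ✗; start t=736 <= t=932? ✓; start t=736 <= t=377? ✗ → no.
G: start t=424 < t=254? ✗; start t=424 <= t=932? ✓; start t=424 <= t=377? ✗ → no.
H: start t=390 < t=254? ✗; start t=390 <= t=932? ✓; start t=390 <= t=377? ✗ → no.
J: start t=234 < t=254? ✓; start t=234 <= t=932? ✓; start t=234 <= t=377? ✓ → yes.
K: start t=33 < t=254? ✓; start t=33 <= t=932? ✓; start t=33 <= t=377? ✓ → yes.
P: start t=161 < t=254? ✓; start t=161 <= t=932? ✓; start t=161 <= t=377? ✓ → yes.
S: start t=117 < t=254? ✓; start t=117 <= t=932? ✓; start t=117 <= t=377? ✓ → yes.
V: start t=538 < t=254? ✗; start t=538 <= t=932? ✓; start t=538 <= t=377? ✗ → no.
Result: B, J, K, P, S.

B, J, K, P, S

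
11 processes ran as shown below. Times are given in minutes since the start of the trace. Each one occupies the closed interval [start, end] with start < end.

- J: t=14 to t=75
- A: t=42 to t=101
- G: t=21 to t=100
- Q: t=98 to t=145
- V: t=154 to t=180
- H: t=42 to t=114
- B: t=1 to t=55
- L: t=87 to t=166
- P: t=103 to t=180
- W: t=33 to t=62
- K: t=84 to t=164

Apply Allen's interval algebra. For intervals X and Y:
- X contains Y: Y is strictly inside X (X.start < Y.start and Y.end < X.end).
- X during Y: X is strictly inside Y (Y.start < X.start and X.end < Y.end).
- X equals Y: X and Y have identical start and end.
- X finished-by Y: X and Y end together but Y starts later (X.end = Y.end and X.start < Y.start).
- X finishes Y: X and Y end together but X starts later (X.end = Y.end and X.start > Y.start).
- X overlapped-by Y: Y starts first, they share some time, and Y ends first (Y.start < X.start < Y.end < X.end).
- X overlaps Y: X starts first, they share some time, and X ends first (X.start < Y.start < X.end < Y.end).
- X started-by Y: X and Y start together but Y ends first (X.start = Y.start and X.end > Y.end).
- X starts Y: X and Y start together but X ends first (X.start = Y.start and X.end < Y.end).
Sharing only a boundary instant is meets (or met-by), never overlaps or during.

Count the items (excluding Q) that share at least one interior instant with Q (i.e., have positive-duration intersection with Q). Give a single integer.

Target Q = [t=98, t=145].
A [t=42, t=101] → overlaps → counts.
B [t=1, t=55] → before → no.
G [t=21, t=100] → overlaps → counts.
H [t=42, t=114] → overlaps → counts.
J [t=14, t=75] → before → no.
K [t=84, t=164] → contains → counts.
L [t=87, t=166] → contains → counts.
P [t=103, t=180] → overlapped-by → counts.
V [t=154, t=180] → after → no.
W [t=33, t=62] → before → no.
Total: 6.

6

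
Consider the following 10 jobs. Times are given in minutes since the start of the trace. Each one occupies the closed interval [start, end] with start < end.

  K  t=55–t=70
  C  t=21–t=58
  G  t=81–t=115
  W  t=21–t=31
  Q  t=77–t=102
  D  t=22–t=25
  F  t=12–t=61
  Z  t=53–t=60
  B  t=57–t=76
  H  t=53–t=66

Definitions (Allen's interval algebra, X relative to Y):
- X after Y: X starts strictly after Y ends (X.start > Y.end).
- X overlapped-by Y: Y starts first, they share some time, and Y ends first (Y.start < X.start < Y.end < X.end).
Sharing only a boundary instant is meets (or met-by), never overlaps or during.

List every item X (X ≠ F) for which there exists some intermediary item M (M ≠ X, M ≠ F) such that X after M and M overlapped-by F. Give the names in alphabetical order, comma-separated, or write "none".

Target F = [t=12, t=61].
Intermediaries M with M overlapped-by F: B, H, K.
Via B — items with X after B: G, Q.
Via H — items with X after H: G, Q.
Via K — items with X after K: G, Q.
Union: G, Q.

G, Q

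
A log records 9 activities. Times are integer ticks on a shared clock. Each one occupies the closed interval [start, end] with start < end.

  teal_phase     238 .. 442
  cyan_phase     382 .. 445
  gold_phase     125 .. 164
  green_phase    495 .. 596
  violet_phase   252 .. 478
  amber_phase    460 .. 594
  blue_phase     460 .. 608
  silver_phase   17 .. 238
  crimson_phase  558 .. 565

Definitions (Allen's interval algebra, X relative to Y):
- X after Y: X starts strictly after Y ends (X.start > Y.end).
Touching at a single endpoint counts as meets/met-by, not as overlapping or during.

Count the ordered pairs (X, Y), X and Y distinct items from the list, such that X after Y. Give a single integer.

23

Checking all 72 ordered pairs for relation 'after'; matching pairs in alphabetical order:
(amber_phase, cyan_phase): amber_phase after cyan_phase ✓
(amber_phase, gold_phase): amber_phase after gold_phase ✓
(amber_phase, silver_phase): amber_phase after silver_phase ✓
(amber_phase, teal_phase): amber_phase after teal_phase ✓
(blue_phase, cyan_phase): blue_phase after cyan_phase ✓
(blue_phase, gold_phase): blue_phase after gold_phase ✓
(blue_phase, silver_phase): blue_phase after silver_phase ✓
(blue_phase, teal_phase): blue_phase after teal_phase ✓
(crimson_phase, cyan_phase): crimson_phase after cyan_phase ✓
(crimson_phase, gold_phase): crimson_phase after gold_phase ✓
(crimson_phase, silver_phase): crimson_phase after silver_phase ✓
(crimson_phase, teal_phase): crimson_phase after teal_phase ✓
(crimson_phase, violet_phase): crimson_phase after violet_phase ✓
(cyan_phase, gold_phase): cyan_phase after gold_phase ✓
(cyan_phase, silver_phase): cyan_phase after silver_phase ✓
(green_phase, cyan_phase): green_phase after cyan_phase ✓
(green_phase, gold_phase): green_phase after gold_phase ✓
(green_phase, silver_phase): green_phase after silver_phase ✓
(green_phase, teal_phase): green_phase after teal_phase ✓
(green_phase, violet_phase): green_phase after violet_phase ✓
(teal_phase, gold_phase): teal_phase after gold_phase ✓
(violet_phase, gold_phase): violet_phase after gold_phase ✓
(violet_phase, silver_phase): violet_phase after silver_phase ✓
Count: 23.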